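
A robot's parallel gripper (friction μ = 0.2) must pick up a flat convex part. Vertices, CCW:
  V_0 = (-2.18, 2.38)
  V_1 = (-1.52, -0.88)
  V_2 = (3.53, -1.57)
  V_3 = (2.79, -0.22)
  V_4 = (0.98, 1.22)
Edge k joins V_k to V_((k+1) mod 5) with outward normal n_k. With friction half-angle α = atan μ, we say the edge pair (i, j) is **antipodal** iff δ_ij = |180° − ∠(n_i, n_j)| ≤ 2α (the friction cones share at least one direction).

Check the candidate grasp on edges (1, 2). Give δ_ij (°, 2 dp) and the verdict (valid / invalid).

α = atan 0.2 = 11.31°;  2α = 22.62°
edge 1: e_1 = (+5.05, -0.69);  n_1 = (-0.1354, -0.9908)
edge 2: e_2 = (-0.74, +1.35);  n_2 = (+0.8769, +0.4807)
∠(n_1, n_2) = 126.51°
δ = |180° − 126.51°| = 53.49°
53.49° > 2α = 22.62°  →  invalid

δ = 53.49°, invalid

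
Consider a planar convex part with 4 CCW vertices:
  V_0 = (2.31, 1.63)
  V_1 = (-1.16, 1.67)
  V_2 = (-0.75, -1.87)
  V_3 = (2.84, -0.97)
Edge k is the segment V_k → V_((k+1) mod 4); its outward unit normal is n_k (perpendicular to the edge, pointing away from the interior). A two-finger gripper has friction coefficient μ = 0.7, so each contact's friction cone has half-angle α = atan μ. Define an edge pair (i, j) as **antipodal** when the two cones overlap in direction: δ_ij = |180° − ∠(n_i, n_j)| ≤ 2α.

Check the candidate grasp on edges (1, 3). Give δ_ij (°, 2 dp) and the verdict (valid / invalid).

α = atan 0.7 = 34.99°;  2α = 69.98°
edge 1: e_1 = (+0.41, -3.54);  n_1 = (-0.9934, -0.1151)
edge 3: e_3 = (-0.53, +2.60);  n_3 = (+0.9798, +0.1997)
∠(n_1, n_3) = 175.08°
δ = |180° − 175.08°| = 4.92°
4.92° ≤ 2α = 69.98°  →  valid

δ = 4.92°, valid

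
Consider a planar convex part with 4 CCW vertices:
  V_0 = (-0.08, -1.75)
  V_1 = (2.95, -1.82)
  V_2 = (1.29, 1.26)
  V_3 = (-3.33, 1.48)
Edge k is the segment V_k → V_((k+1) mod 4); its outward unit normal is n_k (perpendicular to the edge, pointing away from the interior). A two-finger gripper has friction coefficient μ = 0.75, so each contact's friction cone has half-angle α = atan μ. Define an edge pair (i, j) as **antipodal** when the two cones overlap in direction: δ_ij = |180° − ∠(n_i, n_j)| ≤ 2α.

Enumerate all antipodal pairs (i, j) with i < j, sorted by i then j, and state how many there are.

count = 4; pairs: (0,1), (0,2), (1,3), (2,3)

α = atan 0.75 = 36.87°;  2α = 73.74°
n_0 = (-0.0231, -0.9997)
n_1 = (+0.8803, +0.4744)
n_2 = (+0.0476, +0.9989)
n_3 = (-0.7049, -0.7093)
  (0,1): δ = 60.35°  ✓
  (0,2): δ = 1.40°  ✓
  (0,3): δ = 136.50°  ·
  (1,2): δ = 121.05°  ·
  (1,3): δ = 16.85°  ✓
  (2,3): δ = 42.10°  ✓
antipodal pairs: 4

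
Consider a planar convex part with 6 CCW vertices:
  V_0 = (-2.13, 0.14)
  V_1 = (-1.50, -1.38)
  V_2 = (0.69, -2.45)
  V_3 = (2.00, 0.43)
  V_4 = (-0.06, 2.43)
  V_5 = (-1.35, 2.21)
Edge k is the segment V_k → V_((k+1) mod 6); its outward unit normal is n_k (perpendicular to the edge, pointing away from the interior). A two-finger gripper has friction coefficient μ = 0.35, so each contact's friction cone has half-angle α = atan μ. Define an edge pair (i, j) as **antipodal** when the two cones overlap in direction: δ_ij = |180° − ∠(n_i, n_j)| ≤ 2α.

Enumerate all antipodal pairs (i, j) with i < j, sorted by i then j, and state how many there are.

α = atan 0.35 = 19.29°;  2α = 38.58°
n_0 = (-0.9238, -0.3829)
n_1 = (-0.4390, -0.8985)
n_2 = (+0.9103, -0.4140)
n_3 = (+0.6966, +0.7175)
n_4 = (-0.1681, +0.9858)
n_5 = (-0.9358, +0.3526)
  (0,1): δ = 138.55°  ·
  (0,2): δ = 46.97°  ·
  (0,3): δ = 23.33°  ✓
  (0,4): δ = 77.17°  ·
  (0,5): δ = 136.84°  ·
  (1,2): δ = 88.42°  ·
  (1,3): δ = 18.11°  ✓
  (1,4): δ = 35.72°  ✓
  (1,5): δ = 95.39°  ·
  (2,3): δ = 109.69°  ·
  (2,4): δ = 55.86°  ·
  (2,5): δ = 3.81°  ✓
  (3,4): δ = 126.17°  ·
  (3,5): δ = 66.49°  ·
  (4,5): δ = 120.33°  ·
antipodal pairs: 4

count = 4; pairs: (0,3), (1,3), (1,4), (2,5)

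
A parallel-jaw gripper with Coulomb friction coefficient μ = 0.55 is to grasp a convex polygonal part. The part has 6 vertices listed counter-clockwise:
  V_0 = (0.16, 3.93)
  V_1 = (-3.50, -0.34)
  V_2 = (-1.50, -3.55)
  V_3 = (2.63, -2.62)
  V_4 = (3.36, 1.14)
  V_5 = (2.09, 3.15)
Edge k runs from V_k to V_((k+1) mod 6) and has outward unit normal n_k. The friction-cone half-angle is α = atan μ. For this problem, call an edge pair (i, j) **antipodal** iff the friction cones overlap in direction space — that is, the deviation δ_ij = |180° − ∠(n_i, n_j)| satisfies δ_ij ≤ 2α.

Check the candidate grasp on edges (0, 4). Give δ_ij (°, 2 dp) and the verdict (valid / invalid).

δ = 72.89°, invalid

α = atan 0.55 = 28.81°;  2α = 57.62°
edge 0: e_0 = (-3.66, -4.27);  n_0 = (-0.7593, +0.6508)
edge 4: e_4 = (-1.27, +2.01);  n_4 = (+0.8454, +0.5342)
∠(n_0, n_4) = 107.11°
δ = |180° − 107.11°| = 72.89°
72.89° > 2α = 57.62°  →  invalid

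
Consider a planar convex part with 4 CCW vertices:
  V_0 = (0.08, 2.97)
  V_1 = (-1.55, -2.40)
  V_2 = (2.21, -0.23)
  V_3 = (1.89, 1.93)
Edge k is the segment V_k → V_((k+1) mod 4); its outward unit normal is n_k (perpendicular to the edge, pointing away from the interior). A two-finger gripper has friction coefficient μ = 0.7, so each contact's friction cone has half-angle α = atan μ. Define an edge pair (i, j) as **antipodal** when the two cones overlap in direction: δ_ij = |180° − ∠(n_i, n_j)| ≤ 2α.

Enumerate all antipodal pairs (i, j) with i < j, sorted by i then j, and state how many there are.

α = atan 0.7 = 34.99°;  2α = 69.98°
n_0 = (-0.9569, +0.2905)
n_1 = (+0.4999, -0.8661)
n_2 = (+0.9892, +0.1465)
n_3 = (+0.4982, +0.8671)
  (0,1): δ = 43.12°  ✓
  (0,2): δ = 25.31°  ✓
  (0,3): δ = 77.00°  ·
  (1,2): δ = 111.56°  ·
  (1,3): δ = 59.87°  ✓
  (2,3): δ = 128.31°  ·
antipodal pairs: 3

count = 3; pairs: (0,1), (0,2), (1,3)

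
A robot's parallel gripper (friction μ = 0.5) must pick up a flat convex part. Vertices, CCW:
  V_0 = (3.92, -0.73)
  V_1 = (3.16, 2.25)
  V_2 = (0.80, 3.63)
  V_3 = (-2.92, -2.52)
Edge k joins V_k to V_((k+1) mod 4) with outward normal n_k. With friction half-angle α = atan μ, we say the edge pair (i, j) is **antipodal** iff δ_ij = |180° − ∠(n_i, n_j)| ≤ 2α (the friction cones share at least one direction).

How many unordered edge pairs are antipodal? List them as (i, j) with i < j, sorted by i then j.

count = 3; pairs: (0,2), (1,3), (2,3)

α = atan 0.5 = 26.57°;  2α = 53.13°
n_0 = (+0.9690, +0.2471)
n_1 = (+0.5048, +0.8632)
n_2 = (-0.8556, +0.5176)
n_3 = (+0.2532, -0.9674)
  (0,1): δ = 134.62°  ·
  (0,2): δ = 45.48°  ✓
  (0,3): δ = 90.36°  ·
  (1,2): δ = 90.85°  ·
  (1,3): δ = 44.98°  ✓
  (2,3): δ = 44.17°  ✓
antipodal pairs: 3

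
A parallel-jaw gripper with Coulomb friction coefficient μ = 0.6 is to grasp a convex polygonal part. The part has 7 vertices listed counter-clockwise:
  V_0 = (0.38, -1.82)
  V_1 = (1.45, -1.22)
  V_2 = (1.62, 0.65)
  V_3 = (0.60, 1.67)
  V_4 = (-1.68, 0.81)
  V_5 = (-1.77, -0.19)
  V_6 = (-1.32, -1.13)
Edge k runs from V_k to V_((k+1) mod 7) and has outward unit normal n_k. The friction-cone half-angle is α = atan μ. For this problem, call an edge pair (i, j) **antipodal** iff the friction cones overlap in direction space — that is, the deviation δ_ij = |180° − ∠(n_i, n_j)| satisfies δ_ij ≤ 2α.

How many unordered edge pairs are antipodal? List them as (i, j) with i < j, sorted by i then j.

α = atan 0.6 = 30.96°;  2α = 61.93°
n_0 = (+0.4891, -0.8722)
n_1 = (+0.9959, -0.0905)
n_2 = (+0.7071, +0.7071)
n_3 = (-0.3529, +0.9357)
n_4 = (-0.9960, +0.0896)
n_5 = (-0.9020, -0.4318)
n_6 = (-0.3761, -0.9266)
  (0,1): δ = 124.48°  ·
  (0,2): δ = 74.28°  ·
  (0,3): δ = 8.62°  ✓
  (0,4): δ = 55.58°  ✓
  (0,5): δ = 86.30°  ·
  (0,6): δ = 128.63°  ·
  (1,2): δ = 129.81°  ·
  (1,3): δ = 64.14°  ·
  (1,4): δ = 0.05°  ✓
  (1,5): δ = 30.78°  ✓
  (1,6): δ = 73.10°  ·
  (2,3): δ = 114.33°  ·
  (2,4): δ = 50.14°  ✓
  (2,5): δ = 19.42°  ✓
  (2,6): δ = 22.91°  ✓
  (3,4): δ = 115.81°  ·
  (3,5): δ = 85.08°  ·
  (3,6): δ = 42.76°  ✓
  (4,5): δ = 149.28°  ·
  (4,6): δ = 106.95°  ·
  (5,6): δ = 137.67°  ·
antipodal pairs: 8

count = 8; pairs: (0,3), (0,4), (1,4), (1,5), (2,4), (2,5), (2,6), (3,6)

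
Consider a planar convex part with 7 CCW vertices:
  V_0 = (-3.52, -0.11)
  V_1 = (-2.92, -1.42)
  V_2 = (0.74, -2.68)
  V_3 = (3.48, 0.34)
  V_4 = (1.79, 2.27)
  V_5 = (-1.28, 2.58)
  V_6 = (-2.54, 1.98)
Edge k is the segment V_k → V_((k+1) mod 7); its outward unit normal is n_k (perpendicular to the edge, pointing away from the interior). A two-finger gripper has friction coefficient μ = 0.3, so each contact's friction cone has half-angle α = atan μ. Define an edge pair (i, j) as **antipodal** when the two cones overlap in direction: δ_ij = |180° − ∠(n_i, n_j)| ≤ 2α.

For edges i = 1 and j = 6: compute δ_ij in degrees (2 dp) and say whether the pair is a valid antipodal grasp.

α = atan 0.3 = 16.70°;  2α = 33.40°
edge 1: e_1 = (+3.66, -1.26);  n_1 = (-0.3255, -0.9455)
edge 6: e_6 = (-0.98, -2.09);  n_6 = (-0.9054, +0.4245)
∠(n_1, n_6) = 96.13°
δ = |180° − 96.13°| = 83.87°
83.87° > 2α = 33.40°  →  invalid

δ = 83.87°, invalid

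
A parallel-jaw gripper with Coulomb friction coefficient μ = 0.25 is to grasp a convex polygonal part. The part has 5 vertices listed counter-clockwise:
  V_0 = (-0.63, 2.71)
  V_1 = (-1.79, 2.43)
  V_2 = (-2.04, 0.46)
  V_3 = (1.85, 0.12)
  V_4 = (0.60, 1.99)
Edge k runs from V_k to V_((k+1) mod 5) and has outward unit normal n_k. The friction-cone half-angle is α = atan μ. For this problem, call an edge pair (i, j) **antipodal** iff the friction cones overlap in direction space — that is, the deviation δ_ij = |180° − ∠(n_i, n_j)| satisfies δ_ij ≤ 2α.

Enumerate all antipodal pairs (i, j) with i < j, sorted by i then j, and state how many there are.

count = 2; pairs: (0,2), (2,4)

α = atan 0.25 = 14.04°;  2α = 28.07°
n_0 = (-0.2346, +0.9721)
n_1 = (-0.9920, +0.1259)
n_2 = (-0.0871, -0.9962)
n_3 = (+0.8314, +0.5557)
n_4 = (+0.5052, +0.8630)
  (0,1): δ = 110.80°  ·
  (0,2): δ = 18.57°  ✓
  (0,3): δ = 110.19°  ·
  (0,4): δ = 136.09°  ·
  (1,2): δ = 87.76°  ·
  (1,3): δ = 40.99°  ·
  (1,4): δ = 66.89°  ·
  (2,3): δ = 51.24°  ·
  (2,4): δ = 25.35°  ✓
  (3,4): δ = 154.10°  ·
antipodal pairs: 2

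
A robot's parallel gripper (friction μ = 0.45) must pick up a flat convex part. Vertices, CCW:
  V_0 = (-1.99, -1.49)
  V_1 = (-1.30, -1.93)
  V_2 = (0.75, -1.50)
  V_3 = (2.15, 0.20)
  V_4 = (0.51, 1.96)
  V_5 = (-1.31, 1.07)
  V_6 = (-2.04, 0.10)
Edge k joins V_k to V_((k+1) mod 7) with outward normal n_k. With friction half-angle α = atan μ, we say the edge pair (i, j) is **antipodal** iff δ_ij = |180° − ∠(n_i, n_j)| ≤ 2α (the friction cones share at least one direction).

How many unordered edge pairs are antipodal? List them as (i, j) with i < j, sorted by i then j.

count = 7; pairs: (0,3), (1,4), (1,5), (2,4), (2,5), (2,6), (3,6)

α = atan 0.45 = 24.23°;  2α = 48.46°
n_0 = (-0.5377, -0.8432)
n_1 = (+0.2053, -0.9787)
n_2 = (+0.7719, -0.6357)
n_3 = (+0.7316, +0.6817)
n_4 = (-0.4393, +0.8983)
n_5 = (-0.7990, +0.6013)
n_6 = (-0.9995, -0.0314)
  (0,1): δ = 135.63°  ·
  (0,2): δ = 96.95°  ·
  (0,3): δ = 14.50°  ✓
  (0,4): δ = 58.58°  ·
  (0,5): δ = 85.56°  ·
  (0,6): δ = 124.33°  ·
  (1,2): δ = 141.32°  ·
  (1,3): δ = 58.87°  ·
  (1,4): δ = 14.21°  ✓
  (1,5): δ = 41.19°  ✓
  (1,6): δ = 79.95°  ·
  (2,3): δ = 97.55°  ·
  (2,4): δ = 24.47°  ✓
  (2,5): δ = 2.51°  ✓
  (2,6): δ = 41.27°  ✓
  (3,4): δ = 106.92°  ·
  (3,5): δ = 79.94°  ·
  (3,6): δ = 41.18°  ✓
  (4,5): δ = 153.02°  ·
  (4,6): δ = 114.26°  ·
  (5,6): δ = 141.23°  ·
antipodal pairs: 7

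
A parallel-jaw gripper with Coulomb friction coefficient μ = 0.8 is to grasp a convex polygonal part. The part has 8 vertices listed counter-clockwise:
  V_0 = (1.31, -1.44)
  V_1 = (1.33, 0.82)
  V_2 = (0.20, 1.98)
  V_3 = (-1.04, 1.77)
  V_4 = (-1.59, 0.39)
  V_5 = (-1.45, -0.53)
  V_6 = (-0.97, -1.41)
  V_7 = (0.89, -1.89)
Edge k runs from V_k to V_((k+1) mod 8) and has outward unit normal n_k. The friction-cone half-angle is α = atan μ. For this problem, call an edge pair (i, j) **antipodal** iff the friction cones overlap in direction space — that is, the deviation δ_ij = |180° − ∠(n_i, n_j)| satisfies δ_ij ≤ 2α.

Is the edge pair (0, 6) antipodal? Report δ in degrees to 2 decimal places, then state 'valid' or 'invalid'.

δ = 76.04°, valid

α = atan 0.8 = 38.66°;  2α = 77.32°
edge 0: e_0 = (+0.02, +2.26);  n_0 = (+1.0000, -0.0088)
edge 6: e_6 = (+1.86, -0.48);  n_6 = (-0.2499, -0.9683)
∠(n_0, n_6) = 103.96°
δ = |180° − 103.96°| = 76.04°
76.04° ≤ 2α = 77.32°  →  valid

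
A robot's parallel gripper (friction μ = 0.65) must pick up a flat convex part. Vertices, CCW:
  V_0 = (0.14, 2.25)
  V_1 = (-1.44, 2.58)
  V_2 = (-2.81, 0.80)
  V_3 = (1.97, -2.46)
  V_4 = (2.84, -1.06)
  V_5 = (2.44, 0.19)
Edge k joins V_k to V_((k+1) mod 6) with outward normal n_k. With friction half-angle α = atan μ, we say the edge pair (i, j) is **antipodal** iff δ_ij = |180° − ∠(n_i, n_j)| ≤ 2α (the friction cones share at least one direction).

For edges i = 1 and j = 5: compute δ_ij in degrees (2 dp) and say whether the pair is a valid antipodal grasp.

α = atan 0.65 = 33.02°;  2α = 66.05°
edge 1: e_1 = (-1.37, -1.78);  n_1 = (-0.7925, +0.6099)
edge 5: e_5 = (-2.30, +2.06);  n_5 = (+0.6672, +0.7449)
∠(n_1, n_5) = 94.27°
δ = |180° − 94.27°| = 85.73°
85.73° > 2α = 66.05°  →  invalid

δ = 85.73°, invalid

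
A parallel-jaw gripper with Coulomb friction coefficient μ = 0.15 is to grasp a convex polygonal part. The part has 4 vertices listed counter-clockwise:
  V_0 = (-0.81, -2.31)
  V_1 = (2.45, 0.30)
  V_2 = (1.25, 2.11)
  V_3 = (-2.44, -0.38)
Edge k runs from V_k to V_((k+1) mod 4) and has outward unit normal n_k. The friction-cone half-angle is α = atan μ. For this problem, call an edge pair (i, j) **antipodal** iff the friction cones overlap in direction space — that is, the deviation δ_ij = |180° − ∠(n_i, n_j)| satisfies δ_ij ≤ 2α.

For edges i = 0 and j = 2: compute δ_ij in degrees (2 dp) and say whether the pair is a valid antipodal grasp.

α = atan 0.15 = 8.53°;  2α = 17.06°
edge 0: e_0 = (+3.26, +2.61);  n_0 = (+0.6250, -0.7806)
edge 2: e_2 = (-3.69, -2.49);  n_2 = (-0.5594, +0.8289)
∠(n_0, n_2) = 175.33°
δ = |180° − 175.33°| = 4.67°
4.67° ≤ 2α = 17.06°  →  valid

δ = 4.67°, valid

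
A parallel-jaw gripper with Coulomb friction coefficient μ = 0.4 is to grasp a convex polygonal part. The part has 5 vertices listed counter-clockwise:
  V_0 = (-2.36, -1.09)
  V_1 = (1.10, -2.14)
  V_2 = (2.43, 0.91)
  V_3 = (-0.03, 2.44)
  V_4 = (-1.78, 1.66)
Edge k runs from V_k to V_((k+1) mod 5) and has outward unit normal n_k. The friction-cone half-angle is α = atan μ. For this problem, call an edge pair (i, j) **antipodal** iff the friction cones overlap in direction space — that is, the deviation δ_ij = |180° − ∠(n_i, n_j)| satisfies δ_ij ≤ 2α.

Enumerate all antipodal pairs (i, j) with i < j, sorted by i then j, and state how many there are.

count = 4; pairs: (0,2), (0,3), (1,3), (1,4)

α = atan 0.4 = 21.80°;  2α = 43.60°
n_0 = (-0.2904, -0.9569)
n_1 = (+0.9166, -0.3997)
n_2 = (+0.5281, +0.8492)
n_3 = (-0.4071, +0.9134)
n_4 = (-0.9785, +0.2064)
  (0,1): δ = 96.68°  ·
  (0,2): δ = 15.00°  ✓
  (0,3): δ = 40.90°  ✓
  (0,4): δ = 94.97°  ·
  (1,2): δ = 98.32°  ·
  (1,3): δ = 42.42°  ✓
  (1,4): δ = 11.65°  ✓
  (2,3): δ = 124.10°  ·
  (2,4): δ = 70.03°  ·
  (3,4): δ = 125.93°  ·
antipodal pairs: 4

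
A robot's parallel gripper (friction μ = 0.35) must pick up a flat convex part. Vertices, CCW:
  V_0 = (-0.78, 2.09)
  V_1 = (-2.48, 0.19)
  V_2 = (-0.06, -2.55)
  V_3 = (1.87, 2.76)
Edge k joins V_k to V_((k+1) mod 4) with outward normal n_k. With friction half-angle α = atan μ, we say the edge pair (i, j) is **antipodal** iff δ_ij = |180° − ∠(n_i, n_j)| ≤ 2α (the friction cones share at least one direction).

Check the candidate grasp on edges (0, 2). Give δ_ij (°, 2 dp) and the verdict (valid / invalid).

δ = 21.85°, valid

α = atan 0.35 = 19.29°;  2α = 38.58°
edge 0: e_0 = (-1.70, -1.90);  n_0 = (-0.7452, +0.6668)
edge 2: e_2 = (+1.93, +5.31);  n_2 = (+0.9398, -0.3416)
∠(n_0, n_2) = 158.15°
δ = |180° − 158.15°| = 21.85°
21.85° ≤ 2α = 38.58°  →  valid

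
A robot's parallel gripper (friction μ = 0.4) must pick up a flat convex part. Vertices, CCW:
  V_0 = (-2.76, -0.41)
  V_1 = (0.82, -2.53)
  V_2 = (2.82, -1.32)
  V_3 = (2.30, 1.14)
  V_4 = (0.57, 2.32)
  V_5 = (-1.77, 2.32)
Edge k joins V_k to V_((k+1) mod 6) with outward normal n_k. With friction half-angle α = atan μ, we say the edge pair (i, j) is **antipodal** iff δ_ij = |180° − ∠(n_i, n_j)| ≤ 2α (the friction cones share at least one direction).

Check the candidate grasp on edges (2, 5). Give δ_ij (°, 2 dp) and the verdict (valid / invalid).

δ = 31.87°, valid

α = atan 0.4 = 21.80°;  2α = 43.60°
edge 2: e_2 = (-0.52, +2.46);  n_2 = (+0.9784, +0.2068)
edge 5: e_5 = (-0.99, -2.73);  n_5 = (-0.9401, +0.3409)
∠(n_2, n_5) = 148.13°
δ = |180° − 148.13°| = 31.87°
31.87° ≤ 2α = 43.60°  →  valid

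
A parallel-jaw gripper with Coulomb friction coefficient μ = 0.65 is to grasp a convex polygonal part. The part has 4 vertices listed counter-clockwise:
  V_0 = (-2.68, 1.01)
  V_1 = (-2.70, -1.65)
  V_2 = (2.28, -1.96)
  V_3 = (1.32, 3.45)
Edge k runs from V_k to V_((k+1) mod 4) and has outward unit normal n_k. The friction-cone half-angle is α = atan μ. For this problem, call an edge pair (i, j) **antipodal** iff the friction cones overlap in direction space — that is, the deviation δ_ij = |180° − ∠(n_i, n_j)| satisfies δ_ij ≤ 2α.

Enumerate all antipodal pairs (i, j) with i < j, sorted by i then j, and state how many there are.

α = atan 0.65 = 33.02°;  2α = 66.05°
n_0 = (-1.0000, +0.0075)
n_1 = (-0.0621, -0.9981)
n_2 = (+0.9846, +0.1747)
n_3 = (-0.5208, +0.8537)
  (0,1): δ = 93.13°  ·
  (0,2): δ = 10.49°  ✓
  (0,3): δ = 121.81°  ·
  (1,2): δ = 76.38°  ·
  (1,3): δ = 34.95°  ✓
  (2,3): δ = 68.68°  ·
antipodal pairs: 2

count = 2; pairs: (0,2), (1,3)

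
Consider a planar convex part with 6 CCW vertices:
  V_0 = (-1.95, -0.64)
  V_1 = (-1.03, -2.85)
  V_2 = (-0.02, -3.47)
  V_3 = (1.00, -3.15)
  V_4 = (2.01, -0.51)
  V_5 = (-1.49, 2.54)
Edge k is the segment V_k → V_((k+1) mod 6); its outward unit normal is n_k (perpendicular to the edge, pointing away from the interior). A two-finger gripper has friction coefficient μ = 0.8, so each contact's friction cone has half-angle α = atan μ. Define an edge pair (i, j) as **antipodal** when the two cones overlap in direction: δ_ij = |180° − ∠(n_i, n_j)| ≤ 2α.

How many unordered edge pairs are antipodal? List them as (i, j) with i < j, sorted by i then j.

count = 7; pairs: (0,3), (0,4), (1,4), (2,4), (2,5), (3,5), (4,5)

α = atan 0.8 = 38.66°;  2α = 77.32°
n_0 = (-0.9232, -0.3843)
n_1 = (-0.5232, -0.8522)
n_2 = (+0.2993, -0.9541)
n_3 = (+0.9340, -0.3573)
n_4 = (+0.6570, +0.7539)
n_5 = (-0.9897, +0.1432)
  (0,1): δ = 144.15°  ·
  (0,2): δ = 95.18°  ·
  (0,3): δ = 43.54°  ✓
  (0,4): δ = 26.33°  ✓
  (0,5): δ = 149.17°  ·
  (1,2): δ = 131.04°  ·
  (1,3): δ = 79.39°  ·
  (1,4): δ = 9.53°  ✓
  (1,5): δ = 113.31°  ·
  (2,3): δ = 128.35°  ·
  (2,4): δ = 58.49°  ✓
  (2,5): δ = 64.35°  ✓
  (3,4): δ = 110.13°  ·
  (3,5): δ = 12.70°  ✓
  (4,5): δ = 57.16°  ✓
antipodal pairs: 7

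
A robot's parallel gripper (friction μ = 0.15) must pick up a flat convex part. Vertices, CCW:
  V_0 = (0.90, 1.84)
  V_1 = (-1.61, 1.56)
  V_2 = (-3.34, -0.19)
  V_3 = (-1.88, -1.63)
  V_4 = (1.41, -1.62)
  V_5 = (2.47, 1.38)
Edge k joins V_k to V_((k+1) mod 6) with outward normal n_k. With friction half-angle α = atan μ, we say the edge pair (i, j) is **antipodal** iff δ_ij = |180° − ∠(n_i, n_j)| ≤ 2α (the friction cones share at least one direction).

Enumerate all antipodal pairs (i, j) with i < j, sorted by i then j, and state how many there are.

α = atan 0.15 = 8.53°;  2α = 17.06°
n_0 = (-0.1109, +0.9938)
n_1 = (-0.7112, +0.7030)
n_2 = (-0.7022, -0.7120)
n_3 = (+0.0030, -1.0000)
n_4 = (+0.9429, -0.3331)
n_5 = (+0.2812, +0.9597)
  (0,1): δ = 141.04°  ·
  (0,2): δ = 50.97°  ·
  (0,3): δ = 6.19°  ✓
  (0,4): δ = 64.17°  ·
  (0,5): δ = 157.30°  ·
  (1,2): δ = 89.93°  ·
  (1,3): δ = 45.16°  ·
  (1,4): δ = 25.21°  ·
  (1,5): δ = 118.34°  ·
  (2,3): δ = 135.22°  ·
  (2,4): δ = 64.86°  ·
  (2,5): δ = 28.27°  ·
  (3,4): δ = 109.63°  ·
  (3,5): δ = 16.50°  ✓
  (4,5): δ = 86.87°  ·
antipodal pairs: 2

count = 2; pairs: (0,3), (3,5)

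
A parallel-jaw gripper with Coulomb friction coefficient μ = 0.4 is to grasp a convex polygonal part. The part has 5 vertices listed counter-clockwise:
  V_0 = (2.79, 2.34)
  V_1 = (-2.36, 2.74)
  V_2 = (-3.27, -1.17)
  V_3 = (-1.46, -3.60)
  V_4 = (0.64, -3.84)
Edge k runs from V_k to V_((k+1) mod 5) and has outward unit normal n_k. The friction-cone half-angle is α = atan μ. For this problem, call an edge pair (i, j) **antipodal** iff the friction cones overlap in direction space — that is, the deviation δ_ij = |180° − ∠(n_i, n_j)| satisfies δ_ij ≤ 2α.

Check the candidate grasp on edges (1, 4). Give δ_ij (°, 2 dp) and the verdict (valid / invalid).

α = atan 0.4 = 21.80°;  2α = 43.60°
edge 1: e_1 = (-0.91, -3.91);  n_1 = (-0.9740, +0.2267)
edge 4: e_4 = (+2.15, +6.18);  n_4 = (+0.9445, -0.3286)
∠(n_1, n_4) = 173.92°
δ = |180° − 173.92°| = 6.08°
6.08° ≤ 2α = 43.60°  →  valid

δ = 6.08°, valid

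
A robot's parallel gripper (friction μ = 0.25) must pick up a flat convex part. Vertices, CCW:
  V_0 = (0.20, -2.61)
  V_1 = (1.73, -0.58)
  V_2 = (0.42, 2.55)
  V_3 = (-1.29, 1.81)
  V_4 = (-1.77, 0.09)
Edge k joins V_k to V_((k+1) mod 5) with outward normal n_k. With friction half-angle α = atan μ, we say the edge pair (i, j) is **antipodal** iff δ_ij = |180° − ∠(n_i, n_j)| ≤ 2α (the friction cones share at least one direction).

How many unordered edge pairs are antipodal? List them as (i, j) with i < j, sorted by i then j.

count = 2; pairs: (0,3), (1,4)

α = atan 0.25 = 14.04°;  2α = 28.07°
n_0 = (+0.7986, -0.6019)
n_1 = (+0.9225, +0.3861)
n_2 = (-0.3972, +0.9178)
n_3 = (-0.9632, +0.2688)
n_4 = (-0.8078, -0.5894)
  (0,1): δ = 120.28°  ·
  (0,2): δ = 29.59°  ·
  (0,3): δ = 21.41°  ✓
  (0,4): δ = 73.12°  ·
  (1,2): δ = 89.31°  ·
  (1,3): δ = 38.30°  ·
  (1,4): δ = 13.40°  ✓
  (2,3): δ = 128.99°  ·
  (2,4): δ = 77.28°  ·
  (3,4): δ = 128.29°  ·
antipodal pairs: 2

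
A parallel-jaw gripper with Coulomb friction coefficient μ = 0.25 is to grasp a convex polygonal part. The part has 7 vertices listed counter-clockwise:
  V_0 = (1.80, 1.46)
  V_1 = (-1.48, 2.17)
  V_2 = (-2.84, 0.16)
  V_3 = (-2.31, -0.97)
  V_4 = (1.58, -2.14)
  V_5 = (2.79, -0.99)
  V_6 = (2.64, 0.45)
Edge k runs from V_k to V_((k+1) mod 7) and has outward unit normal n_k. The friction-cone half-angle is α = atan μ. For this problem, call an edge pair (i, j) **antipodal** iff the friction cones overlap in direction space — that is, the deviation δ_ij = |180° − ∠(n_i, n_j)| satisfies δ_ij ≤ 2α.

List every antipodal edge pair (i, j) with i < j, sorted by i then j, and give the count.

α = atan 0.25 = 14.04°;  2α = 28.07°
n_0 = (+0.2116, +0.9774)
n_1 = (-0.8282, +0.5604)
n_2 = (-0.9054, -0.4246)
n_3 = (-0.2880, -0.9576)
n_4 = (+0.6889, -0.7248)
n_5 = (+0.9946, +0.1036)
n_6 = (+0.7688, +0.6394)
  (0,1): δ = 111.87°  ·
  (0,2): δ = 52.66°  ·
  (0,3): δ = 4.53°  ✓
  (0,4): δ = 55.76°  ·
  (0,5): δ = 108.16°  ·
  (0,6): δ = 141.96°  ·
  (1,2): δ = 120.79°  ·
  (1,3): δ = 72.66°  ·
  (1,4): δ = 12.37°  ✓
  (1,5): δ = 40.03°  ·
  (1,6): δ = 73.83°  ·
  (2,3): δ = 131.87°  ·
  (2,4): δ = 71.58°  ·
  (2,5): δ = 19.18°  ✓
  (2,6): δ = 14.62°  ✓
  (3,4): δ = 119.72°  ·
  (3,5): δ = 67.31°  ·
  (3,6): δ = 33.51°  ·
  (4,5): δ = 127.60°  ·
  (4,6): δ = 93.79°  ·
  (5,6): δ = 146.20°  ·
antipodal pairs: 4

count = 4; pairs: (0,3), (1,4), (2,5), (2,6)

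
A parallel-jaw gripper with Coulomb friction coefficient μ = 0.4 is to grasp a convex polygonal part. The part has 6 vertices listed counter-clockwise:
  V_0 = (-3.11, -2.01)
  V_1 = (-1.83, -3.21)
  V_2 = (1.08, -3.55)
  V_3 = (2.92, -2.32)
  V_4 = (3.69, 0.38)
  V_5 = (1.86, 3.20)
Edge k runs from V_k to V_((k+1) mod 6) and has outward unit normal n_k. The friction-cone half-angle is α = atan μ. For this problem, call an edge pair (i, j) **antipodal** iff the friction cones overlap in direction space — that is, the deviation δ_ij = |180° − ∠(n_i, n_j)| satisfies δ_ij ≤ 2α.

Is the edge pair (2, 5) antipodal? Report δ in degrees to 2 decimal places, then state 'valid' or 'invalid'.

δ = 12.59°, valid

α = atan 0.4 = 21.80°;  2α = 43.60°
edge 2: e_2 = (+1.84, +1.23);  n_2 = (+0.5557, -0.8314)
edge 5: e_5 = (-4.97, -5.21);  n_5 = (-0.7236, +0.6902)
∠(n_2, n_5) = 167.41°
δ = |180° − 167.41°| = 12.59°
12.59° ≤ 2α = 43.60°  →  valid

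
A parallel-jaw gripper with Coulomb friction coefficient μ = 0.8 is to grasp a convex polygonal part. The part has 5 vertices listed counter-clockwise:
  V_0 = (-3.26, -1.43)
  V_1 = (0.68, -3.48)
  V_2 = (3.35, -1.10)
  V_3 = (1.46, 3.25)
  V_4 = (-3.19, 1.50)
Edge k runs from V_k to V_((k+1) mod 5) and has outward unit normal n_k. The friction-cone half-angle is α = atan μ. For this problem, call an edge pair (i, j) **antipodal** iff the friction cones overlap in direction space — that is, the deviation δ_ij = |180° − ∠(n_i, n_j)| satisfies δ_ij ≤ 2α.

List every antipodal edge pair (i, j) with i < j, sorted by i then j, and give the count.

α = atan 0.8 = 38.66°;  2α = 77.32°
n_0 = (-0.4616, -0.8871)
n_1 = (+0.6654, -0.7465)
n_2 = (+0.9172, +0.3985)
n_3 = (-0.3522, +0.9359)
n_4 = (-0.9997, +0.0239)
  (0,1): δ = 110.80°  ·
  (0,2): δ = 39.03°  ✓
  (0,3): δ = 48.11°  ✓
  (0,4): δ = 116.12°  ·
  (1,2): δ = 108.23°  ·
  (1,3): δ = 21.09°  ✓
  (1,4): δ = 46.92°  ✓
  (2,3): δ = 92.86°  ·
  (2,4): δ = 24.85°  ✓
  (3,4): δ = 111.99°  ·
antipodal pairs: 5

count = 5; pairs: (0,2), (0,3), (1,3), (1,4), (2,4)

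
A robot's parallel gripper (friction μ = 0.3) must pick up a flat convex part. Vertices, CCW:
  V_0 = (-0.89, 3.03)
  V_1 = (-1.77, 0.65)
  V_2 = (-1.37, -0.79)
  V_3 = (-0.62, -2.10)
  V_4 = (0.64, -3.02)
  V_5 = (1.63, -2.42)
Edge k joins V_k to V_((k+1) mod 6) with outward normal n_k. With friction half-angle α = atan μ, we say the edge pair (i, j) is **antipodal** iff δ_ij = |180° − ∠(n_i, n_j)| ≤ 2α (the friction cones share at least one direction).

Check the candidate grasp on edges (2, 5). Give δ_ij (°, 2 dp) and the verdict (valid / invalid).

δ = 4.98°, valid

α = atan 0.3 = 16.70°;  2α = 33.40°
edge 2: e_2 = (+0.75, -1.31);  n_2 = (-0.8678, -0.4969)
edge 5: e_5 = (-2.52, +5.45);  n_5 = (+0.9077, +0.4197)
∠(n_2, n_5) = 175.02°
δ = |180° − 175.02°| = 4.98°
4.98° ≤ 2α = 33.40°  →  valid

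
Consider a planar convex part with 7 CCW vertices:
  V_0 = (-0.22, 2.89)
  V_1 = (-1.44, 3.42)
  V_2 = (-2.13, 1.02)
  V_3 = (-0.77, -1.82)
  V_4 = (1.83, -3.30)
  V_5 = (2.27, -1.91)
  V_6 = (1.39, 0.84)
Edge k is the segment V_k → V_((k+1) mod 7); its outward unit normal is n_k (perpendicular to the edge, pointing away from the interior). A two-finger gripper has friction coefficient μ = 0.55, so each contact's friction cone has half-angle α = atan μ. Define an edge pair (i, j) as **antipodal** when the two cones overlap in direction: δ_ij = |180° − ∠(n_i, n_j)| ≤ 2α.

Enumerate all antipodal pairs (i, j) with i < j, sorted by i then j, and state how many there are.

α = atan 0.55 = 28.81°;  2α = 57.62°
n_0 = (+0.3985, +0.9172)
n_1 = (-0.9611, +0.2763)
n_2 = (-0.9019, -0.4319)
n_3 = (-0.4947, -0.8691)
n_4 = (+0.9534, -0.3018)
n_5 = (+0.9524, +0.3048)
n_6 = (+0.7865, +0.6177)
  (0,1): δ = 82.56°  ·
  (0,2): δ = 40.93°  ✓
  (0,3): δ = 6.17°  ✓
  (0,4): δ = 95.92°  ·
  (0,5): δ = 131.23°  ·
  (0,6): δ = 151.63°  ·
  (1,2): δ = 138.37°  ·
  (1,3): δ = 103.61°  ·
  (1,4): δ = 1.53°  ✓
  (1,5): δ = 33.78°  ✓
  (1,6): δ = 54.18°  ✓
  (2,3): δ = 145.24°  ·
  (2,4): δ = 43.15°  ✓
  (2,5): δ = 7.84°  ✓
  (2,6): δ = 12.56°  ✓
  (3,4): δ = 77.92°  ·
  (3,5): δ = 42.61°  ✓
  (3,6): δ = 22.21°  ✓
  (4,5): δ = 144.69°  ·
  (4,6): δ = 124.29°  ·
  (5,6): δ = 159.60°  ·
antipodal pairs: 10

count = 10; pairs: (0,2), (0,3), (1,4), (1,5), (1,6), (2,4), (2,5), (2,6), (3,5), (3,6)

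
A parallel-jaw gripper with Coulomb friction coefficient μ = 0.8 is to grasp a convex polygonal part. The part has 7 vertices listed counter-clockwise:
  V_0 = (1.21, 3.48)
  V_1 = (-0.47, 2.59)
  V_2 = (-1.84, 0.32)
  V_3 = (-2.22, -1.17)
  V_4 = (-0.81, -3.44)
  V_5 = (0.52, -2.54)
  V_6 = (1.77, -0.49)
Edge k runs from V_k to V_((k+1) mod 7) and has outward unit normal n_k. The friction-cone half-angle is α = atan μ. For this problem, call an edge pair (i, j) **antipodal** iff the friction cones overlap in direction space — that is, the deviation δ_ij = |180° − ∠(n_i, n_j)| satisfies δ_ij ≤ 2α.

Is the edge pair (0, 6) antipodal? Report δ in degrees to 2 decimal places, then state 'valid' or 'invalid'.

α = atan 0.8 = 38.66°;  2α = 77.32°
edge 0: e_0 = (-1.68, -0.89);  n_0 = (-0.4681, +0.8837)
edge 6: e_6 = (-0.56, +3.97);  n_6 = (+0.9902, +0.1397)
∠(n_0, n_6) = 109.88°
δ = |180° − 109.88°| = 70.12°
70.12° ≤ 2α = 77.32°  →  valid

δ = 70.12°, valid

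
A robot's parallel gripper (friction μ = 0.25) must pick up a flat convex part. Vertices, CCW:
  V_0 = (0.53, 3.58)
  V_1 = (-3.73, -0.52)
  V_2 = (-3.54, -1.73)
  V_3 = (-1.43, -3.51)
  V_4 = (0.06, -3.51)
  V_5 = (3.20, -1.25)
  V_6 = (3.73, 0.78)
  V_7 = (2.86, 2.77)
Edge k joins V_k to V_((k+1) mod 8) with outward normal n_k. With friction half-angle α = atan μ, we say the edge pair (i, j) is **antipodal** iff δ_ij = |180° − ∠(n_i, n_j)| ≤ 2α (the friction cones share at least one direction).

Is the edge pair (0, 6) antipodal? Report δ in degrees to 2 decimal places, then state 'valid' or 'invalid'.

δ = 69.71°, invalid

α = atan 0.25 = 14.04°;  2α = 28.07°
edge 0: e_0 = (-4.26, -4.10);  n_0 = (-0.6934, +0.7205)
edge 6: e_6 = (-0.87, +1.99);  n_6 = (+0.9163, +0.4006)
∠(n_0, n_6) = 110.29°
δ = |180° − 110.29°| = 69.71°
69.71° > 2α = 28.07°  →  invalid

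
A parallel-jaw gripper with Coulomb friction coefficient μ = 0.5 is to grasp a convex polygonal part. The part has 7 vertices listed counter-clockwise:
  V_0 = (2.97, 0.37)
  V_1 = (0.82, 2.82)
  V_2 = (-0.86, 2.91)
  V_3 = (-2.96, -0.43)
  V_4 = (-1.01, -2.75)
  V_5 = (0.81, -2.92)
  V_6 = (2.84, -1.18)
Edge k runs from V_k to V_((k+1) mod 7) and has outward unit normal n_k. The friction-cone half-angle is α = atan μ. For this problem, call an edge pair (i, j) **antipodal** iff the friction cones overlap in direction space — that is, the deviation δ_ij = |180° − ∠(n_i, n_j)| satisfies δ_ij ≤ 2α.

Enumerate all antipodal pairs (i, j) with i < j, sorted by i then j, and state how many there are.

α = atan 0.5 = 26.57°;  2α = 53.13°
n_0 = (+0.7516, +0.6596)
n_1 = (+0.0535, +0.9986)
n_2 = (-0.8466, +0.5323)
n_3 = (-0.7655, -0.6434)
n_4 = (-0.0930, -0.9957)
n_5 = (+0.6508, -0.7593)
n_6 = (+0.9965, -0.0836)
  (0,1): δ = 134.34°  ·
  (0,2): δ = 73.43°  ·
  (0,3): δ = 1.22°  ✓
  (0,4): δ = 43.40°  ✓
  (0,5): δ = 89.33°  ·
  (0,6): δ = 133.94°  ·
  (1,2): δ = 119.09°  ·
  (1,3): δ = 46.89°  ✓
  (1,4): δ = 2.27°  ✓
  (1,5): δ = 43.67°  ✓
  (1,6): δ = 88.27°  ·
  (2,3): δ = 107.79°  ·
  (2,4): δ = 63.18°  ·
  (2,5): δ = 17.24°  ✓
  (2,6): δ = 27.37°  ✓
  (3,4): δ = 135.38°  ·
  (3,5): δ = 89.45°  ·
  (3,6): δ = 44.84°  ✓
  (4,5): δ = 134.06°  ·
  (4,6): δ = 89.46°  ·
  (5,6): δ = 135.40°  ·
antipodal pairs: 8

count = 8; pairs: (0,3), (0,4), (1,3), (1,4), (1,5), (2,5), (2,6), (3,6)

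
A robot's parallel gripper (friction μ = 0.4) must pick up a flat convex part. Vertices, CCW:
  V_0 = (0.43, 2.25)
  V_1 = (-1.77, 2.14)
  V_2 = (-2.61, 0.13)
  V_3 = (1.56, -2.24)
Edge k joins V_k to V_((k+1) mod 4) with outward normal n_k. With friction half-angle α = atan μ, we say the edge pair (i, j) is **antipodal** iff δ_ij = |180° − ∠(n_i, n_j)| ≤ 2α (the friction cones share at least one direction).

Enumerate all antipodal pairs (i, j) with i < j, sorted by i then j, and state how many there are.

α = atan 0.4 = 21.80°;  2α = 43.60°
n_0 = (-0.0499, +0.9988)
n_1 = (-0.9227, +0.3856)
n_2 = (-0.4941, -0.8694)
n_3 = (+0.9698, +0.2441)
  (0,1): δ = 115.54°  ·
  (0,2): δ = 32.47°  ✓
  (0,3): δ = 101.26°  ·
  (1,2): δ = 96.93°  ·
  (1,3): δ = 36.81°  ✓
  (2,3): δ = 46.26°  ·
antipodal pairs: 2

count = 2; pairs: (0,2), (1,3)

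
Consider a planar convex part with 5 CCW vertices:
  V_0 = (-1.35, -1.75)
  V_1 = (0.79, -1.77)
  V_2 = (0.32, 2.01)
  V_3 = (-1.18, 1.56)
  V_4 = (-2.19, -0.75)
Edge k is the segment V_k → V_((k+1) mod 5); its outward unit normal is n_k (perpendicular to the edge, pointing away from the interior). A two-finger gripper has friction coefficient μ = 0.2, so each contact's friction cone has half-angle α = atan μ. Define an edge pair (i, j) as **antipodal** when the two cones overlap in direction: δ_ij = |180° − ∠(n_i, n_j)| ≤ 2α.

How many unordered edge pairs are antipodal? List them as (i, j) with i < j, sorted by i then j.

count = 1; pairs: (0,2)

α = atan 0.2 = 11.31°;  2α = 22.62°
n_0 = (-0.0093, -1.0000)
n_1 = (+0.9924, +0.1234)
n_2 = (-0.2873, +0.9578)
n_3 = (-0.9162, +0.4006)
n_4 = (-0.7657, -0.6432)
  (0,1): δ = 82.38°  ·
  (0,2): δ = 17.23°  ✓
  (0,3): δ = 66.92°  ·
  (0,4): δ = 130.57°  ·
  (1,2): δ = 80.39°  ·
  (1,3): δ = 30.70°  ·
  (1,4): δ = 32.94°  ·
  (2,3): δ = 130.32°  ·
  (2,4): δ = 66.67°  ·
  (3,4): δ = 116.35°  ·
antipodal pairs: 1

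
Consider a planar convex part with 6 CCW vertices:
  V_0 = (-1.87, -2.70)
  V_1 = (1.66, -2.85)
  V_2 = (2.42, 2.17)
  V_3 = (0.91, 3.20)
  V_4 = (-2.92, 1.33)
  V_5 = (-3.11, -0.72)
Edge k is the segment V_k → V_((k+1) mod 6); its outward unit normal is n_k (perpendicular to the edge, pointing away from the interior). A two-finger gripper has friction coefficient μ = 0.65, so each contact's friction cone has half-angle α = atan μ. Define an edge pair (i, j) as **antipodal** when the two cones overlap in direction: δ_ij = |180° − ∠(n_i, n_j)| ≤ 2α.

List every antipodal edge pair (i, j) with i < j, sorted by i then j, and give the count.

count = 7; pairs: (0,2), (0,3), (1,3), (1,4), (1,5), (2,4), (2,5)

α = atan 0.65 = 33.02°;  2α = 66.05°
n_0 = (-0.0425, -0.9991)
n_1 = (+0.9887, -0.1497)
n_2 = (+0.5635, +0.8261)
n_3 = (-0.4387, +0.8986)
n_4 = (-0.9957, +0.0923)
n_5 = (-0.8475, -0.5308)
  (0,1): δ = 96.18°  ·
  (0,2): δ = 31.87°  ✓
  (0,3): δ = 28.46°  ✓
  (0,4): δ = 87.14°  ·
  (0,5): δ = 124.49°  ·
  (1,2): δ = 115.69°  ·
  (1,3): δ = 55.37°  ✓
  (1,4): δ = 3.31°  ✓
  (1,5): δ = 40.67°  ✓
  (2,3): δ = 119.68°  ·
  (2,4): δ = 61.00°  ✓
  (2,5): δ = 23.64°  ✓
  (3,4): δ = 121.32°  ·
  (3,5): δ = 83.97°  ·
  (4,5): δ = 142.65°  ·
antipodal pairs: 7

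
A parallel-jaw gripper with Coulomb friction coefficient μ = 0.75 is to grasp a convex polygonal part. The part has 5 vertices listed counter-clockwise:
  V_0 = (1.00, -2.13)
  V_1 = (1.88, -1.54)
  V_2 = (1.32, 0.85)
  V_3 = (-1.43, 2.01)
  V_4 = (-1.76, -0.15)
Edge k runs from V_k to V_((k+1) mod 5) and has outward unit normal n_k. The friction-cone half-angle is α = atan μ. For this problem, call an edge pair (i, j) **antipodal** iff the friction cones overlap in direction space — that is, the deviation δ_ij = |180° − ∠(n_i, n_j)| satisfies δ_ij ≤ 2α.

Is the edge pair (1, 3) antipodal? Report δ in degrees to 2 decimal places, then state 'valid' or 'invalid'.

α = atan 0.75 = 36.87°;  2α = 73.74°
edge 1: e_1 = (-0.56, +2.39);  n_1 = (+0.9736, +0.2281)
edge 3: e_3 = (-0.33, -2.16);  n_3 = (-0.9885, +0.1510)
∠(n_1, n_3) = 158.13°
δ = |180° − 158.13°| = 21.87°
21.87° ≤ 2α = 73.74°  →  valid

δ = 21.87°, valid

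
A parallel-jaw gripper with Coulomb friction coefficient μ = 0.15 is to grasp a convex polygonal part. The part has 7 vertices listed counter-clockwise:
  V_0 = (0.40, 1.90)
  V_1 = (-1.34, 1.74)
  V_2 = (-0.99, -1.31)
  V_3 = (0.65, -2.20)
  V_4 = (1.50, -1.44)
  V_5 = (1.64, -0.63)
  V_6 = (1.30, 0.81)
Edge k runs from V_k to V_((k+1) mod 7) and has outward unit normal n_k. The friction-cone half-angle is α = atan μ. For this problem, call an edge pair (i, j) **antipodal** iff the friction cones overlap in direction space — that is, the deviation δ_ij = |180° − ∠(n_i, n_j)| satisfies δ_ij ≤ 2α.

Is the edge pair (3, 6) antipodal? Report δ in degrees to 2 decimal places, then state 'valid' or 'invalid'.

δ = 92.25°, invalid

α = atan 0.15 = 8.53°;  2α = 17.06°
edge 3: e_3 = (+0.85, +0.76);  n_3 = (+0.6665, -0.7455)
edge 6: e_6 = (-0.90, +1.09);  n_6 = (+0.7711, +0.6367)
∠(n_3, n_6) = 87.75°
δ = |180° − 87.75°| = 92.25°
92.25° > 2α = 17.06°  →  invalid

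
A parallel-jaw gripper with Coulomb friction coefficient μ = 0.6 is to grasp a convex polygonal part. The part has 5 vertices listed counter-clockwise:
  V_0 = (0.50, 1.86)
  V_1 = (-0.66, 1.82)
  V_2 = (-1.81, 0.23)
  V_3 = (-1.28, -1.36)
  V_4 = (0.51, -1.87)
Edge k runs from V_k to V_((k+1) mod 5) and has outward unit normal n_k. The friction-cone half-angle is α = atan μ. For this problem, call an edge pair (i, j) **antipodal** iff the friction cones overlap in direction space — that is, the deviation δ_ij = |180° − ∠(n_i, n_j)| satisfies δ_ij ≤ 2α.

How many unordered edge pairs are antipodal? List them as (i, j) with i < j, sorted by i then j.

count = 3; pairs: (0,3), (1,4), (2,4)

α = atan 0.6 = 30.96°;  2α = 61.93°
n_0 = (-0.0345, +0.9994)
n_1 = (-0.8103, +0.5860)
n_2 = (-0.9487, -0.3162)
n_3 = (-0.2740, -0.9617)
n_4 = (+1.0000, +0.0027)
  (0,1): δ = 127.85°  ·
  (0,2): δ = 73.54°  ·
  (0,3): δ = 17.88°  ✓
  (0,4): δ = 88.18°  ·
  (1,2): δ = 125.69°  ·
  (1,3): δ = 70.03°  ·
  (1,4): δ = 36.03°  ✓
  (2,3): δ = 124.34°  ·
  (2,4): δ = 18.28°  ✓
  (3,4): δ = 73.94°  ·
antipodal pairs: 3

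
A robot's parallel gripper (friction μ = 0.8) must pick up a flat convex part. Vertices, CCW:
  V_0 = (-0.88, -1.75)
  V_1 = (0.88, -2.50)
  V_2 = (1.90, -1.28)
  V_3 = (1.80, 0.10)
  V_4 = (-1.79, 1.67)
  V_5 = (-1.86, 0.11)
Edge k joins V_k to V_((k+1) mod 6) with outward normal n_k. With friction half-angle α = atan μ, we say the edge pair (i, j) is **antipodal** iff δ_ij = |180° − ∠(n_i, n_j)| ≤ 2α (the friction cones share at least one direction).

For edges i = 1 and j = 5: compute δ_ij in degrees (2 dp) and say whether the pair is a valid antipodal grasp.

δ = 67.68°, valid

α = atan 0.8 = 38.66°;  2α = 77.32°
edge 1: e_1 = (+1.02, +1.22);  n_1 = (+0.7672, -0.6414)
edge 5: e_5 = (+0.98, -1.86);  n_5 = (-0.8847, -0.4661)
∠(n_1, n_5) = 112.32°
δ = |180° − 112.32°| = 67.68°
67.68° ≤ 2α = 77.32°  →  valid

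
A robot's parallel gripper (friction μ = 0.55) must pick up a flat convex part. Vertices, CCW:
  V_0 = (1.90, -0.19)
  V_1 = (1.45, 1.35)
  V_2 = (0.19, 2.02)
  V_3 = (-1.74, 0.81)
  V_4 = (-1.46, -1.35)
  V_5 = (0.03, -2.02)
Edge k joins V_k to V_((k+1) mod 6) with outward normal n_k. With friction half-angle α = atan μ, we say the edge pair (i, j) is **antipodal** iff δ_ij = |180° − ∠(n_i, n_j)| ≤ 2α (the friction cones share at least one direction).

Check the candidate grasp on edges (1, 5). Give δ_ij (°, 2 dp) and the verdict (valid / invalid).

α = atan 0.55 = 28.81°;  2α = 57.62°
edge 1: e_1 = (-1.26, +0.67);  n_1 = (+0.4695, +0.8829)
edge 5: e_5 = (+1.87, +1.83);  n_5 = (+0.6994, -0.7147)
∠(n_1, n_5) = 107.62°
δ = |180° − 107.62°| = 72.38°
72.38° > 2α = 57.62°  →  invalid

δ = 72.38°, invalid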